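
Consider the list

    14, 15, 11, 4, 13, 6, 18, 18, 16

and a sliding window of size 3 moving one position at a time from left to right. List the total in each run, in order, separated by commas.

14 15 11 → sum 40
15 11 4 → sum 30
11 4 13 → sum 28
4 13 6 → sum 23
13 6 18 → sum 37
6 18 18 → sum 42
18 18 16 → sum 52

40, 30, 28, 23, 37, 42, 52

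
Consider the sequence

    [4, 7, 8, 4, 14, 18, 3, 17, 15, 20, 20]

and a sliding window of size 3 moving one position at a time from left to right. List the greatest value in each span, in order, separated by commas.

[4, 7, 8] → max 8
[7, 8, 4] → max 8
[8, 4, 14] → max 14
[4, 14, 18] → max 18
[14, 18, 3] → max 18
[18, 3, 17] → max 18
[3, 17, 15] → max 17
[17, 15, 20] → max 20
[15, 20, 20] → max 20

8, 8, 14, 18, 18, 18, 17, 20, 20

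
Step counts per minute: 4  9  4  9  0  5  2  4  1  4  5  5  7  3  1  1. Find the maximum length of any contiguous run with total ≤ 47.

[4] sum 4 len 1
[4, 9] sum 13 len 2
[4, 9, 4] sum 17 len 3
[4, 9, 4, 9] sum 26 len 4
[4, 9, 4, 9, 0] sum 26 len 5
[4, 9, 4, 9, 0, 5] sum 31 len 6
[4, 9, 4, 9, 0, 5, 2] sum 33 len 7
[4, 9, 4, 9, 0, 5, 2, 4] sum 37 len 8
[4, 9, 4, 9, 0, 5, 2, 4, 1] sum 38 len 9
[4, 9, 4, 9, 0, 5, 2, 4, 1, 4] sum 42 len 10
[4, 9, 4, 9, 0, 5, 2, 4, 1, 4, 5] sum 47 len 11
[4, 9, 0, 5, 2, 4, 1, 4, 5, 5] sum 39 len 10
[4, 9, 0, 5, 2, 4, 1, 4, 5, 5, 7] sum 46 len 11
[9, 0, 5, 2, 4, 1, 4, 5, 5, 7, 3] sum 45 len 11
[9, 0, 5, 2, 4, 1, 4, 5, 5, 7, 3, 1] sum 46 len 12
[9, 0, 5, 2, 4, 1, 4, 5, 5, 7, 3, 1, 1] sum 47 len 13
Longest length seen: 13.

13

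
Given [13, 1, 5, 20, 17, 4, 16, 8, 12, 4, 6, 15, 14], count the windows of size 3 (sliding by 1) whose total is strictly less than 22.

1

13 1 5 → sum 19  < 22 ✓
1 5 20 → sum 26
5 20 17 → sum 42
20 17 4 → sum 41
17 4 16 → sum 37
4 16 8 → sum 28
16 8 12 → sum 36
8 12 4 → sum 24
12 4 6 → sum 22
4 6 15 → sum 25
6 15 14 → sum 35
1 window satisfy the condition.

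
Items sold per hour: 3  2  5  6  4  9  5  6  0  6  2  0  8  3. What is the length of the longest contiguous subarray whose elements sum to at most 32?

[3] sum 3 len 1
[3, 2] sum 5 len 2
[3, 2, 5] sum 10 len 3
[3, 2, 5, 6] sum 16 len 4
[3, 2, 5, 6, 4] sum 20 len 5
[3, 2, 5, 6, 4, 9] sum 29 len 6
[2, 5, 6, 4, 9, 5] sum 31 len 6
[6, 4, 9, 5, 6] sum 30 len 5
[6, 4, 9, 5, 6, 0] sum 30 len 6
[4, 9, 5, 6, 0, 6] sum 30 len 6
[4, 9, 5, 6, 0, 6, 2] sum 32 len 7
[4, 9, 5, 6, 0, 6, 2, 0] sum 32 len 8
[5, 6, 0, 6, 2, 0, 8] sum 27 len 7
[5, 6, 0, 6, 2, 0, 8, 3] sum 30 len 8
Longest length seen: 8.

8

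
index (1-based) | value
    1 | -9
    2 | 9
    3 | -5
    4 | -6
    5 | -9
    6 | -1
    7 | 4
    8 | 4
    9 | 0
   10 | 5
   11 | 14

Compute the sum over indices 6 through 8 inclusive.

7

Elements at indices 6..8: -1, 4, 4
sum(-1, 4, 4) = 7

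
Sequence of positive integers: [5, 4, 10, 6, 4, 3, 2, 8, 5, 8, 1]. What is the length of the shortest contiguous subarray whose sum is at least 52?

10

Extend right; whenever the sum reaches 52, record the length and shrink from the left:
add 5: running sum 5 < 52
add 4: running sum 9 < 52
add 10: running sum 19 < 52
add 6: running sum 25 < 52
add 4: running sum 29 < 52
add 3: running sum 32 < 52
add 2: running sum 34 < 52
add 8: running sum 42 < 52
add 5: running sum 47 < 52
end 9: [5, 4, 10, 6, 4, 3, 2, 8, 5, 8] sum 55, len 10
end 10: [5, 4, 10, 6, 4, 3, 2, 8, 5, 8, 1] sum 56, len 11
Shortest qualifying length: 10.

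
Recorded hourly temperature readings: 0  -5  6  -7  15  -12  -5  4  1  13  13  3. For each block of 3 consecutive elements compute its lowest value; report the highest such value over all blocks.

3

[0, -5, 6] → min -5
[-5, 6, -7] → min -7
[6, -7, 15] → min -7
[-7, 15, -12] → min -12
[15, -12, -5] → min -12
[-12, -5, 4] → min -12
[-5, 4, 1] → min -5
[4, 1, 13] → min 1
[1, 13, 13] → min 1
[13, 13, 3] → min 3
Highest of these is 3.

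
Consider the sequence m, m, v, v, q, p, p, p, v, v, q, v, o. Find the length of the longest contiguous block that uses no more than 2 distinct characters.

5

[m] 1 distinct, len 1
[m, m] 1 distinct, len 2
[m, m, v] 2 distinct, len 3
[m, m, v, v] 2 distinct, len 4
[v, v, q] 2 distinct, len 3
[q, p] 2 distinct, len 2
[q, p, p] 2 distinct, len 3
[q, p, p, p] 2 distinct, len 4
[p, p, p, v] 2 distinct, len 4
[p, p, p, v, v] 2 distinct, len 5
[v, v, q] 2 distinct, len 3
[v, v, q, v] 2 distinct, len 4
[v, o] 2 distinct, len 2
Longest length with ≤2 distinct: 5.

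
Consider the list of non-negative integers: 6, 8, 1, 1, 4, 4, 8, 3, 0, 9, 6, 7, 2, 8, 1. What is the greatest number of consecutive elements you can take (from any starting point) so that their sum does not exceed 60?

Extend to the right; shrink from the left whenever the sum exceeds 60:
→ 6: sum 6, len 1
→ 8: sum 14, len 2
→ 1: sum 15, len 3
→ 1: sum 16, len 4
→ 4: sum 20, len 5
→ 4: sum 24, len 6
→ 8: sum 32, len 7
→ 3: sum 35, len 8
→ 0: sum 35, len 9
→ 9: sum 44, len 10
→ 6: sum 50, len 11
→ 7: sum 57, len 12
→ 2: sum 59, len 13
→ 8 (dropped 6, 8): sum 53, len 12
→ 1: sum 54, len 13
Longest length seen: 13.

13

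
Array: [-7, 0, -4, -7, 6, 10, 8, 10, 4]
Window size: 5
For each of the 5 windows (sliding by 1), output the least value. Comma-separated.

-7 0 -4 -7 6 → min -7
0 -4 -7 6 10 → min -7
-4 -7 6 10 8 → min -7
-7 6 10 8 10 → min -7
6 10 8 10 4 → min 4

-7, -7, -7, -7, 4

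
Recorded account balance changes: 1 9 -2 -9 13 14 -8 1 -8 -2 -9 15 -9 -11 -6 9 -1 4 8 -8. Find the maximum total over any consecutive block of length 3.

(1, 9, -2) → sum 8
(9, -2, -9) → sum -2
(-2, -9, 13) → sum 2
(-9, 13, 14) → sum 18
(13, 14, -8) → sum 19
(14, -8, 1) → sum 7
(-8, 1, -8) → sum -15
(1, -8, -2) → sum -9
(-8, -2, -9) → sum -19
(-2, -9, 15) → sum 4
(-9, 15, -9) → sum -3
(15, -9, -11) → sum -5
(-9, -11, -6) → sum -26
(-11, -6, 9) → sum -8
(-6, 9, -1) → sum 2
(9, -1, 4) → sum 12
(-1, 4, 8) → sum 11
(4, 8, -8) → sum 4
Maximum of these is 19.

19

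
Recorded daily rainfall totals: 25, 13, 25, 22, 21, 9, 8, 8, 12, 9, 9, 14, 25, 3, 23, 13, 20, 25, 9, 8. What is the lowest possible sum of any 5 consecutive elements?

46

Each size-5 window and its sum:
[25, 13, 25, 22, 21] → sum 106
[13, 25, 22, 21, 9] → sum 90
[25, 22, 21, 9, 8] → sum 85
[22, 21, 9, 8, 8] → sum 68
[21, 9, 8, 8, 12] → sum 58
[9, 8, 8, 12, 9] → sum 46
[8, 8, 12, 9, 9] → sum 46
[8, 12, 9, 9, 14] → sum 52
[12, 9, 9, 14, 25] → sum 69
[9, 9, 14, 25, 3] → sum 60
[9, 14, 25, 3, 23] → sum 74
[14, 25, 3, 23, 13] → sum 78
[25, 3, 23, 13, 20] → sum 84
[3, 23, 13, 20, 25] → sum 84
[23, 13, 20, 25, 9] → sum 90
[13, 20, 25, 9, 8] → sum 75
Lowest of these is 46.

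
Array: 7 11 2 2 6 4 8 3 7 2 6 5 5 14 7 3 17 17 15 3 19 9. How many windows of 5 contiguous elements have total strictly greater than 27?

11

7 11 2 2 6 → sum 28  > 27 ✓
11 2 2 6 4 → sum 25
2 2 6 4 8 → sum 22
2 6 4 8 3 → sum 23
6 4 8 3 7 → sum 28  > 27 ✓
4 8 3 7 2 → sum 24
8 3 7 2 6 → sum 26
3 7 2 6 5 → sum 23
7 2 6 5 5 → sum 25
2 6 5 5 14 → sum 32  > 27 ✓
6 5 5 14 7 → sum 37  > 27 ✓
5 5 14 7 3 → sum 34  > 27 ✓
5 14 7 3 17 → sum 46  > 27 ✓
14 7 3 17 17 → sum 58  > 27 ✓
7 3 17 17 15 → sum 59  > 27 ✓
3 17 17 15 3 → sum 55  > 27 ✓
17 17 15 3 19 → sum 71  > 27 ✓
17 15 3 19 9 → sum 63  > 27 ✓
11 windows satisfy the condition.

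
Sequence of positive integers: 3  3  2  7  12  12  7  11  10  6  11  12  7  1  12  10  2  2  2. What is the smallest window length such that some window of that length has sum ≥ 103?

12

add 3: running sum 3 < 103
add 3: running sum 6 < 103
add 2: running sum 8 < 103
add 7: running sum 15 < 103
add 12: running sum 27 < 103
add 12: running sum 39 < 103
add 7: running sum 46 < 103
add 11: running sum 57 < 103
add 10: running sum 67 < 103
add 6: running sum 73 < 103
add 11: running sum 84 < 103
add 12: running sum 96 < 103
add 7: shortest ending here [3, 3, 2, 7, 12, 12, 7, 11, 10, 6, 11, 12, 7] sum 103, len 13
add 1: shortest ending here [3, 3, 2, 7, 12, 12, 7, 11, 10, 6, 11, 12, 7, 1] sum 104, len 14
add 12: shortest ending here [7, 12, 12, 7, 11, 10, 6, 11, 12, 7, 1, 12] sum 108, len 12
add 10: shortest ending here [12, 12, 7, 11, 10, 6, 11, 12, 7, 1, 12, 10] sum 111, len 12
add 2: shortest ending here [12, 12, 7, 11, 10, 6, 11, 12, 7, 1, 12, 10, 2] sum 113, len 13
add 2: shortest ending here [12, 7, 11, 10, 6, 11, 12, 7, 1, 12, 10, 2, 2] sum 103, len 13
add 2: shortest ending here [12, 7, 11, 10, 6, 11, 12, 7, 1, 12, 10, 2, 2, 2] sum 105, len 14
Shortest qualifying length: 12.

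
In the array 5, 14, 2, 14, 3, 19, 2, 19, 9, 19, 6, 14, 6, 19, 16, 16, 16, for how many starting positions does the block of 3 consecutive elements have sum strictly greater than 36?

(5, 14, 2) → sum 21
(14, 2, 14) → sum 30
(2, 14, 3) → sum 19
(14, 3, 19) → sum 36
(3, 19, 2) → sum 24
(19, 2, 19) → sum 40  > 36 ✓
(2, 19, 9) → sum 30
(19, 9, 19) → sum 47  > 36 ✓
(9, 19, 6) → sum 34
(19, 6, 14) → sum 39  > 36 ✓
(6, 14, 6) → sum 26
(14, 6, 19) → sum 39  > 36 ✓
(6, 19, 16) → sum 41  > 36 ✓
(19, 16, 16) → sum 51  > 36 ✓
(16, 16, 16) → sum 48  > 36 ✓
7 windows satisfy the condition.

7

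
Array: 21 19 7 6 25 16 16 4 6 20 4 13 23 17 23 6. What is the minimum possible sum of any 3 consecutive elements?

26

Each size-3 window and its sum:
[21, 19, 7] → sum 47
[19, 7, 6] → sum 32
[7, 6, 25] → sum 38
[6, 25, 16] → sum 47
[25, 16, 16] → sum 57
[16, 16, 4] → sum 36
[16, 4, 6] → sum 26
[4, 6, 20] → sum 30
[6, 20, 4] → sum 30
[20, 4, 13] → sum 37
[4, 13, 23] → sum 40
[13, 23, 17] → sum 53
[23, 17, 23] → sum 63
[17, 23, 6] → sum 46
Minimum of these is 26.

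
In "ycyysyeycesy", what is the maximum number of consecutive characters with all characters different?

[y] len 1
[y, c] len 2
[c, y] len 2
[y] len 1
[y, s] len 2
[s, y] len 2
[s, y, e] len 3
[e, y] len 2
[e, y, c] len 3
[y, c, e] len 3
[y, c, e, s] len 4
[c, e, s, y] len 4
Longest all-distinct length: 4.

4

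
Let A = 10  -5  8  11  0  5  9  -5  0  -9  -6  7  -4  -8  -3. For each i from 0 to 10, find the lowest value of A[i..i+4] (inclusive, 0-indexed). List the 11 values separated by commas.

-5, -5, 0, -5, -5, -9, -9, -9, -9, -9, -8

Sliding a size-5 window across the 15 values:
(10, -5, 8, 11, 0) → min -5
(-5, 8, 11, 0, 5) → min -5
(8, 11, 0, 5, 9) → min 0
(11, 0, 5, 9, -5) → min -5
(0, 5, 9, -5, 0) → min -5
(5, 9, -5, 0, -9) → min -9
(9, -5, 0, -9, -6) → min -9
(-5, 0, -9, -6, 7) → min -9
(0, -9, -6, 7, -4) → min -9
(-9, -6, 7, -4, -8) → min -9
(-6, 7, -4, -8, -3) → min -8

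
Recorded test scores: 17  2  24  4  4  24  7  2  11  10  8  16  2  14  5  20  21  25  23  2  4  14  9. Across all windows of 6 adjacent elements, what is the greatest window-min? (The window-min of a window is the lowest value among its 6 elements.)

Window mins for each of the 18 positions:
[17, 2, 24, 4, 4, 24] → min 2
[2, 24, 4, 4, 24, 7] → min 2
[24, 4, 4, 24, 7, 2] → min 2
[4, 4, 24, 7, 2, 11] → min 2
[4, 24, 7, 2, 11, 10] → min 2
[24, 7, 2, 11, 10, 8] → min 2
[7, 2, 11, 10, 8, 16] → min 2
[2, 11, 10, 8, 16, 2] → min 2
[11, 10, 8, 16, 2, 14] → min 2
[10, 8, 16, 2, 14, 5] → min 2
[8, 16, 2, 14, 5, 20] → min 2
[16, 2, 14, 5, 20, 21] → min 2
[2, 14, 5, 20, 21, 25] → min 2
[14, 5, 20, 21, 25, 23] → min 5
[5, 20, 21, 25, 23, 2] → min 2
[20, 21, 25, 23, 2, 4] → min 2
[21, 25, 23, 2, 4, 14] → min 2
[25, 23, 2, 4, 14, 9] → min 2
Greatest of these is 5.

5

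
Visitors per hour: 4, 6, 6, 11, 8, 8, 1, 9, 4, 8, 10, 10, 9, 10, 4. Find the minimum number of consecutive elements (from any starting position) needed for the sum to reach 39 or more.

4

Extend right; whenever the sum reaches 39, record the length and shrink from the left:
add 4: running sum 4 < 39
add 6: running sum 10 < 39
add 6: running sum 16 < 39
add 11: running sum 27 < 39
add 8: running sum 35 < 39
add 8: shortest ending here [6, 6, 11, 8, 8] sum 39, len 5
add 1: shortest ending here [6, 6, 11, 8, 8, 1] sum 40, len 6
add 9: shortest ending here [6, 11, 8, 8, 1, 9] sum 43, len 6
add 4: shortest ending here [11, 8, 8, 1, 9, 4] sum 41, len 6
add 8: shortest ending here [11, 8, 8, 1, 9, 4, 8] sum 49, len 7
add 10: shortest ending here [8, 1, 9, 4, 8, 10] sum 40, len 6
add 10: shortest ending here [9, 4, 8, 10, 10] sum 41, len 5
add 9: shortest ending here [4, 8, 10, 10, 9] sum 41, len 5
add 10: shortest ending here [10, 10, 9, 10] sum 39, len 4
add 4: shortest ending here [10, 10, 9, 10, 4] sum 43, len 5
Shortest qualifying length: 4.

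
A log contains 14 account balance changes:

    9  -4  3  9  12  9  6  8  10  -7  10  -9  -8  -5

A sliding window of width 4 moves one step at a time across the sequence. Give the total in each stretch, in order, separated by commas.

17, 20, 33, 36, 35, 33, 17, 21, 4, -14, -12

[9, -4, 3, 9] → sum 17
[-4, 3, 9, 12] → sum 20
[3, 9, 12, 9] → sum 33
[9, 12, 9, 6] → sum 36
[12, 9, 6, 8] → sum 35
[9, 6, 8, 10] → sum 33
[6, 8, 10, -7] → sum 17
[8, 10, -7, 10] → sum 21
[10, -7, 10, -9] → sum 4
[-7, 10, -9, -8] → sum -14
[10, -9, -8, -5] → sum -12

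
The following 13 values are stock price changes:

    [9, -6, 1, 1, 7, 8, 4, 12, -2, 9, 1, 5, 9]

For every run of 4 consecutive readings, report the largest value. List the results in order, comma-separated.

9, 7, 8, 8, 12, 12, 12, 12, 9, 9

9 -6 1 1 → max 9
-6 1 1 7 → max 7
1 1 7 8 → max 8
1 7 8 4 → max 8
7 8 4 12 → max 12
8 4 12 -2 → max 12
4 12 -2 9 → max 12
12 -2 9 1 → max 12
-2 9 1 5 → max 9
9 1 5 9 → max 9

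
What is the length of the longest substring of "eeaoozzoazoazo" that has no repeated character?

3

[e] len 1
[e] len 1
[e, a] len 2
[e, a, o] len 3
[o] len 1
[o, z] len 2
[z] len 1
[z, o] len 2
[z, o, a] len 3
[o, a, z] len 3
[a, z, o] len 3
[z, o, a] len 3
[o, a, z] len 3
[a, z, o] len 3
Longest all-distinct length: 3.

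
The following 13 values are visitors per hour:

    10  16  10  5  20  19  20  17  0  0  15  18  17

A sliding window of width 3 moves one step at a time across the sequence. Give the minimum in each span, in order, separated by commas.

Sliding a size-3 window across the 13 values:
(10, 16, 10) → min 10
(16, 10, 5) → min 5
(10, 5, 20) → min 5
(5, 20, 19) → min 5
(20, 19, 20) → min 19
(19, 20, 17) → min 17
(20, 17, 0) → min 0
(17, 0, 0) → min 0
(0, 0, 15) → min 0
(0, 15, 18) → min 0
(15, 18, 17) → min 15

10, 5, 5, 5, 19, 17, 0, 0, 0, 0, 15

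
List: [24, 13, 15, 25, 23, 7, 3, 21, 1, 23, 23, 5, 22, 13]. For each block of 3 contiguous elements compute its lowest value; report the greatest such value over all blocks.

15

Each size-3 window and its min:
[24, 13, 15] → min 13
[13, 15, 25] → min 13
[15, 25, 23] → min 15
[25, 23, 7] → min 7
[23, 7, 3] → min 3
[7, 3, 21] → min 3
[3, 21, 1] → min 1
[21, 1, 23] → min 1
[1, 23, 23] → min 1
[23, 23, 5] → min 5
[23, 5, 22] → min 5
[5, 22, 13] → min 5
Greatest of these is 15.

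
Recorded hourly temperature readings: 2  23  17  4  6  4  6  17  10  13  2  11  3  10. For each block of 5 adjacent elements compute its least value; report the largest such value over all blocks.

4

Each size-5 window and its min:
[2, 23, 17, 4, 6] → min 2
[23, 17, 4, 6, 4] → min 4
[17, 4, 6, 4, 6] → min 4
[4, 6, 4, 6, 17] → min 4
[6, 4, 6, 17, 10] → min 4
[4, 6, 17, 10, 13] → min 4
[6, 17, 10, 13, 2] → min 2
[17, 10, 13, 2, 11] → min 2
[10, 13, 2, 11, 3] → min 2
[13, 2, 11, 3, 10] → min 2
Largest of these is 4.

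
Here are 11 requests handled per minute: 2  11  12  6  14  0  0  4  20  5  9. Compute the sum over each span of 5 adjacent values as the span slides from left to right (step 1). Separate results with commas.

45, 43, 32, 24, 38, 29, 38

Sliding a size-5 window across the 11 values:
[2, 11, 12, 6, 14] → sum 45
[11, 12, 6, 14, 0] → sum 43
[12, 6, 14, 0, 0] → sum 32
[6, 14, 0, 0, 4] → sum 24
[14, 0, 0, 4, 20] → sum 38
[0, 0, 4, 20, 5] → sum 29
[0, 4, 20, 5, 9] → sum 38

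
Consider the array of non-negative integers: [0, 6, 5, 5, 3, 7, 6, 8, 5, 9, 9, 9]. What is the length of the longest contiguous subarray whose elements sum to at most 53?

9

→ 0: sum 0, len 1
→ 6: sum 6, len 2
→ 5: sum 11, len 3
→ 5: sum 16, len 4
→ 3: sum 19, len 5
→ 7: sum 26, len 6
→ 6: sum 32, len 7
→ 8: sum 40, len 8
→ 5: sum 45, len 9
→ 9 (dropped 0, 6): sum 48, len 8
→ 9 (dropped 5): sum 52, len 8
→ 9 (dropped 5, 3): sum 53, len 7
Longest length seen: 9.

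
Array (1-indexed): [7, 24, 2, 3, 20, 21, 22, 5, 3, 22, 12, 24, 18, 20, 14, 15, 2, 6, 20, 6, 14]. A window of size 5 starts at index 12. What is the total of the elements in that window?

91

Elements at indices 12..16: 24, 18, 20, 14, 15
sum(24, 18, 20, 14, 15) = 91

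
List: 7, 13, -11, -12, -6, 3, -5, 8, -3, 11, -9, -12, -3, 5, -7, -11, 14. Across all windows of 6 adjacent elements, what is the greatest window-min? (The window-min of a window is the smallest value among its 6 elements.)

(7, 13, -11, -12, -6, 3) → min -12
(13, -11, -12, -6, 3, -5) → min -12
(-11, -12, -6, 3, -5, 8) → min -12
(-12, -6, 3, -5, 8, -3) → min -12
(-6, 3, -5, 8, -3, 11) → min -6
(3, -5, 8, -3, 11, -9) → min -9
(-5, 8, -3, 11, -9, -12) → min -12
(8, -3, 11, -9, -12, -3) → min -12
(-3, 11, -9, -12, -3, 5) → min -12
(11, -9, -12, -3, 5, -7) → min -12
(-9, -12, -3, 5, -7, -11) → min -12
(-12, -3, 5, -7, -11, 14) → min -12
Greatest of these is -6.

-6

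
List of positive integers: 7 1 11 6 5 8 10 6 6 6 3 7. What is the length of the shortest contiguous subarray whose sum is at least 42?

6

add 7: running sum 7 < 42
add 1: running sum 8 < 42
add 11: running sum 19 < 42
add 6: running sum 25 < 42
add 5: running sum 30 < 42
add 8: running sum 38 < 42
add 10: shortest ending here [7, 1, 11, 6, 5, 8, 10] sum 48, len 7
add 6: shortest ending here [11, 6, 5, 8, 10, 6] sum 46, len 6
add 6: shortest ending here [11, 6, 5, 8, 10, 6, 6] sum 52, len 7
add 6: shortest ending here [6, 5, 8, 10, 6, 6, 6] sum 47, len 7
add 3: shortest ending here [5, 8, 10, 6, 6, 6, 3] sum 44, len 7
add 7: shortest ending here [8, 10, 6, 6, 6, 3, 7] sum 46, len 7
Shortest qualifying length: 6.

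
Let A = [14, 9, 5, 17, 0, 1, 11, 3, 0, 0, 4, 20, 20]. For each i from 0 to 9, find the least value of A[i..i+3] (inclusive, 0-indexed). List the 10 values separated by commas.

5, 0, 0, 0, 0, 0, 0, 0, 0, 0

(14, 9, 5, 17) → min 5
(9, 5, 17, 0) → min 0
(5, 17, 0, 1) → min 0
(17, 0, 1, 11) → min 0
(0, 1, 11, 3) → min 0
(1, 11, 3, 0) → min 0
(11, 3, 0, 0) → min 0
(3, 0, 0, 4) → min 0
(0, 0, 4, 20) → min 0
(0, 4, 20, 20) → min 0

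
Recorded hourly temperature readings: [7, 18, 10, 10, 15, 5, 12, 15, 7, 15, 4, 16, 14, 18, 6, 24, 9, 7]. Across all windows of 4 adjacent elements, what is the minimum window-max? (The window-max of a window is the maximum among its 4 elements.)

15

[7, 18, 10, 10] → max 18
[18, 10, 10, 15] → max 18
[10, 10, 15, 5] → max 15
[10, 15, 5, 12] → max 15
[15, 5, 12, 15] → max 15
[5, 12, 15, 7] → max 15
[12, 15, 7, 15] → max 15
[15, 7, 15, 4] → max 15
[7, 15, 4, 16] → max 16
[15, 4, 16, 14] → max 16
[4, 16, 14, 18] → max 18
[16, 14, 18, 6] → max 18
[14, 18, 6, 24] → max 24
[18, 6, 24, 9] → max 24
[6, 24, 9, 7] → max 24
Minimum of these is 15.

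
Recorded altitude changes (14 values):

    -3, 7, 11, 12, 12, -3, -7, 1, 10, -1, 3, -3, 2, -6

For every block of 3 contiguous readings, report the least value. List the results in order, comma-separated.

-3 7 11 → min -3
7 11 12 → min 7
11 12 12 → min 11
12 12 -3 → min -3
12 -3 -7 → min -7
-3 -7 1 → min -7
-7 1 10 → min -7
1 10 -1 → min -1
10 -1 3 → min -1
-1 3 -3 → min -3
3 -3 2 → min -3
-3 2 -6 → min -6

-3, 7, 11, -3, -7, -7, -7, -1, -1, -3, -3, -6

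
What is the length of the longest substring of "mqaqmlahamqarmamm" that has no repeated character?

[m] len 1
[m, q] len 2
[m, q, a] len 3
[a, q] len 2
[a, q, m] len 3
[a, q, m, l] len 4
[q, m, l, a] len 4
[q, m, l, a, h] len 5
[h, a] len 2
[h, a, m] len 3
[h, a, m, q] len 4
[m, q, a] len 3
[m, q, a, r] len 4
[q, a, r, m] len 4
[r, m, a] len 3
[a, m] len 2
[m] len 1
Longest all-distinct length: 5.

5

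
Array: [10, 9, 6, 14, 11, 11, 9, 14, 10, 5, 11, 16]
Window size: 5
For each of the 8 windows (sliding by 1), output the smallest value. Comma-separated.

6, 6, 6, 9, 9, 5, 5, 5

[10, 9, 6, 14, 11] → min 6
[9, 6, 14, 11, 11] → min 6
[6, 14, 11, 11, 9] → min 6
[14, 11, 11, 9, 14] → min 9
[11, 11, 9, 14, 10] → min 9
[11, 9, 14, 10, 5] → min 5
[9, 14, 10, 5, 11] → min 5
[14, 10, 5, 11, 16] → min 5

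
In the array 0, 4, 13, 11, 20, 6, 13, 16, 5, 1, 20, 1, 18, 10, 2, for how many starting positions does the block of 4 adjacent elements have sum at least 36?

8

0 4 13 11 → sum 28
4 13 11 20 → sum 48  ≥ 36 ✓
13 11 20 6 → sum 50  ≥ 36 ✓
11 20 6 13 → sum 50  ≥ 36 ✓
20 6 13 16 → sum 55  ≥ 36 ✓
6 13 16 5 → sum 40  ≥ 36 ✓
13 16 5 1 → sum 35
16 5 1 20 → sum 42  ≥ 36 ✓
5 1 20 1 → sum 27
1 20 1 18 → sum 40  ≥ 36 ✓
20 1 18 10 → sum 49  ≥ 36 ✓
1 18 10 2 → sum 31
8 windows satisfy the condition.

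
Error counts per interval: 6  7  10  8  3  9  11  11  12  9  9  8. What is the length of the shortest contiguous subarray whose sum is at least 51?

5

Extend right; whenever the sum reaches 51, record the length and shrink from the left:
add 6: running sum 6 < 51
add 7: running sum 13 < 51
add 10: running sum 23 < 51
add 8: running sum 31 < 51
add 3: running sum 34 < 51
add 9: running sum 43 < 51
end 6: [6, 7, 10, 8, 3, 9, 11] sum 54, len 7
end 7: [10, 8, 3, 9, 11, 11] sum 52, len 6
end 8: [8, 3, 9, 11, 11, 12] sum 54, len 6
end 9: [9, 11, 11, 12, 9] sum 52, len 5
end 10: [11, 11, 12, 9, 9] sum 52, len 5
end 11: [11, 11, 12, 9, 9, 8] sum 60, len 6
Shortest qualifying length: 5.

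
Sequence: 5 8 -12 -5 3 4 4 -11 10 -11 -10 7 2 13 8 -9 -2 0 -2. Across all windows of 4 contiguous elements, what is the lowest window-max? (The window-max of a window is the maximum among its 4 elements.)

0

5 8 -12 -5 → max 8
8 -12 -5 3 → max 8
-12 -5 3 4 → max 4
-5 3 4 4 → max 4
3 4 4 -11 → max 4
4 4 -11 10 → max 10
4 -11 10 -11 → max 10
-11 10 -11 -10 → max 10
10 -11 -10 7 → max 10
-11 -10 7 2 → max 7
-10 7 2 13 → max 13
7 2 13 8 → max 13
2 13 8 -9 → max 13
13 8 -9 -2 → max 13
8 -9 -2 0 → max 8
-9 -2 0 -2 → max 0
Lowest of these is 0.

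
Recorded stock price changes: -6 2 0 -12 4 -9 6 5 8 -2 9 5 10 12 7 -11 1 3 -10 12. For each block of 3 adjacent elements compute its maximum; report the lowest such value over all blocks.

-6 2 0 → max 2
2 0 -12 → max 2
0 -12 4 → max 4
-12 4 -9 → max 4
4 -9 6 → max 6
-9 6 5 → max 6
6 5 8 → max 8
5 8 -2 → max 8
8 -2 9 → max 9
-2 9 5 → max 9
9 5 10 → max 10
5 10 12 → max 12
10 12 7 → max 12
12 7 -11 → max 12
7 -11 1 → max 7
-11 1 3 → max 3
1 3 -10 → max 3
3 -10 12 → max 12
Lowest of these is 2.

2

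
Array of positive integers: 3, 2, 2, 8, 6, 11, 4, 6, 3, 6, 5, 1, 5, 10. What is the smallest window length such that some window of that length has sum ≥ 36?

6

add 3: running sum 3 < 36
add 2: running sum 5 < 36
add 2: running sum 7 < 36
add 8: running sum 15 < 36
add 6: running sum 21 < 36
add 11: running sum 32 < 36
add 4: shortest ending here [3, 2, 2, 8, 6, 11, 4] sum 36, len 7
add 6: shortest ending here [2, 8, 6, 11, 4, 6] sum 37, len 6
add 3: shortest ending here [8, 6, 11, 4, 6, 3] sum 38, len 6
add 6: shortest ending here [6, 11, 4, 6, 3, 6] sum 36, len 6
add 5: shortest ending here [6, 11, 4, 6, 3, 6, 5] sum 41, len 7
add 1: shortest ending here [11, 4, 6, 3, 6, 5, 1] sum 36, len 7
add 5: shortest ending here [11, 4, 6, 3, 6, 5, 1, 5] sum 41, len 8
add 10: shortest ending here [6, 3, 6, 5, 1, 5, 10] sum 36, len 7
Shortest qualifying length: 6.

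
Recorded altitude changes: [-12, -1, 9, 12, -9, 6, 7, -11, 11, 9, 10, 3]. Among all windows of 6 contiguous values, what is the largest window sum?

Window sums for each of the 7 positions:
[-12, -1, 9, 12, -9, 6] → sum 5
[-1, 9, 12, -9, 6, 7] → sum 24
[9, 12, -9, 6, 7, -11] → sum 14
[12, -9, 6, 7, -11, 11] → sum 16
[-9, 6, 7, -11, 11, 9] → sum 13
[6, 7, -11, 11, 9, 10] → sum 32
[7, -11, 11, 9, 10, 3] → sum 29
Largest of these is 32.

32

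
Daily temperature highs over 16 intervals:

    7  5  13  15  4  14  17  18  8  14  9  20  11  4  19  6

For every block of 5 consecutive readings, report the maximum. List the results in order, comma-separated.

[7, 5, 13, 15, 4] → max 15
[5, 13, 15, 4, 14] → max 15
[13, 15, 4, 14, 17] → max 17
[15, 4, 14, 17, 18] → max 18
[4, 14, 17, 18, 8] → max 18
[14, 17, 18, 8, 14] → max 18
[17, 18, 8, 14, 9] → max 18
[18, 8, 14, 9, 20] → max 20
[8, 14, 9, 20, 11] → max 20
[14, 9, 20, 11, 4] → max 20
[9, 20, 11, 4, 19] → max 20
[20, 11, 4, 19, 6] → max 20

15, 15, 17, 18, 18, 18, 18, 20, 20, 20, 20, 20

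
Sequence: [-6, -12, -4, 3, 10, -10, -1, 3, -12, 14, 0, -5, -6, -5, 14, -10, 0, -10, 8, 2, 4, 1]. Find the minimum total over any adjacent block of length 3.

-22

Window sums for each of the 20 positions:
(-6, -12, -4) → sum -22
(-12, -4, 3) → sum -13
(-4, 3, 10) → sum 9
(3, 10, -10) → sum 3
(10, -10, -1) → sum -1
(-10, -1, 3) → sum -8
(-1, 3, -12) → sum -10
(3, -12, 14) → sum 5
(-12, 14, 0) → sum 2
(14, 0, -5) → sum 9
(0, -5, -6) → sum -11
(-5, -6, -5) → sum -16
(-6, -5, 14) → sum 3
(-5, 14, -10) → sum -1
(14, -10, 0) → sum 4
(-10, 0, -10) → sum -20
(0, -10, 8) → sum -2
(-10, 8, 2) → sum 0
(8, 2, 4) → sum 14
(2, 4, 1) → sum 7
Minimum of these is -22.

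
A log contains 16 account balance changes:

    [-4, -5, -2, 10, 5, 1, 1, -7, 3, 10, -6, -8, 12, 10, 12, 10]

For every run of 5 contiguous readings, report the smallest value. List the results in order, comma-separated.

-5, -5, -2, -7, -7, -7, -7, -8, -8, -8, -8, -8

[-4, -5, -2, 10, 5] → min -5
[-5, -2, 10, 5, 1] → min -5
[-2, 10, 5, 1, 1] → min -2
[10, 5, 1, 1, -7] → min -7
[5, 1, 1, -7, 3] → min -7
[1, 1, -7, 3, 10] → min -7
[1, -7, 3, 10, -6] → min -7
[-7, 3, 10, -6, -8] → min -8
[3, 10, -6, -8, 12] → min -8
[10, -6, -8, 12, 10] → min -8
[-6, -8, 12, 10, 12] → min -8
[-8, 12, 10, 12, 10] → min -8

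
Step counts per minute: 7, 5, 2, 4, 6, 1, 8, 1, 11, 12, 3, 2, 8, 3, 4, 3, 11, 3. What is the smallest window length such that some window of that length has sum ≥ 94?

add 7: running sum 7 < 94
add 5: running sum 12 < 94
add 2: running sum 14 < 94
add 4: running sum 18 < 94
add 6: running sum 24 < 94
add 1: running sum 25 < 94
add 8: running sum 33 < 94
add 1: running sum 34 < 94
add 11: running sum 45 < 94
add 12: running sum 57 < 94
add 3: running sum 60 < 94
add 2: running sum 62 < 94
add 8: running sum 70 < 94
add 3: running sum 73 < 94
add 4: running sum 77 < 94
add 3: running sum 80 < 94
add 11: running sum 91 < 94
end 17: [7, 5, 2, 4, 6, 1, 8, 1, 11, 12, 3, 2, 8, 3, 4, 3, 11, 3] sum 94, len 18
Shortest qualifying length: 18.

18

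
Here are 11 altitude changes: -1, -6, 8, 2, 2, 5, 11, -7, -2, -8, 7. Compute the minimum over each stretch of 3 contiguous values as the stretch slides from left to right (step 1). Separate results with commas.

-6, -6, 2, 2, 2, -7, -7, -8, -8

Sliding a size-3 window across the 11 values:
(-1, -6, 8) → min -6
(-6, 8, 2) → min -6
(8, 2, 2) → min 2
(2, 2, 5) → min 2
(2, 5, 11) → min 2
(5, 11, -7) → min -7
(11, -7, -2) → min -7
(-7, -2, -8) → min -8
(-2, -8, 7) → min -8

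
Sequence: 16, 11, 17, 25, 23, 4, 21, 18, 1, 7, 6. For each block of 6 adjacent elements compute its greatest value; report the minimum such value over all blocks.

21

[16, 11, 17, 25, 23, 4] → max 25
[11, 17, 25, 23, 4, 21] → max 25
[17, 25, 23, 4, 21, 18] → max 25
[25, 23, 4, 21, 18, 1] → max 25
[23, 4, 21, 18, 1, 7] → max 23
[4, 21, 18, 1, 7, 6] → max 21
Minimum of these is 21.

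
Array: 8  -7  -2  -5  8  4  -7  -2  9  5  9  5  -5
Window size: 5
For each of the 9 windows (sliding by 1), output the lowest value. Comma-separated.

-7, -7, -7, -7, -7, -7, -7, -2, -5

Sliding a size-5 window across the 13 values:
8 -7 -2 -5 8 → min -7
-7 -2 -5 8 4 → min -7
-2 -5 8 4 -7 → min -7
-5 8 4 -7 -2 → min -7
8 4 -7 -2 9 → min -7
4 -7 -2 9 5 → min -7
-7 -2 9 5 9 → min -7
-2 9 5 9 5 → min -2
9 5 9 5 -5 → min -5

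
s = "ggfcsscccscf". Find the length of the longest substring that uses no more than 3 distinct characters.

add g: window [g] (1 distinct), len 1
add g: window [g, g] (1 distinct), len 2
add f: window [g, g, f] (2 distinct), len 3
add c: window [g, g, f, c] (3 distinct), len 4
add s: window [f, c, s] (3 distinct), len 3
add s: window [f, c, s, s] (3 distinct), len 4
add c: window [f, c, s, s, c] (3 distinct), len 5
add c: window [f, c, s, s, c, c] (3 distinct), len 6
add c: window [f, c, s, s, c, c, c] (3 distinct), len 7
add s: window [f, c, s, s, c, c, c, s] (3 distinct), len 8
add c: window [f, c, s, s, c, c, c, s, c] (3 distinct), len 9
add f: window [f, c, s, s, c, c, c, s, c, f] (3 distinct), len 10
Longest length with ≤3 distinct: 10.

10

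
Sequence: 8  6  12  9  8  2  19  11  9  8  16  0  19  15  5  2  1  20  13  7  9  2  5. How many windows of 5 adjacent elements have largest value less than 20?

(8, 6, 12, 9, 8) → max 12  < 20 ✓
(6, 12, 9, 8, 2) → max 12  < 20 ✓
(12, 9, 8, 2, 19) → max 19  < 20 ✓
(9, 8, 2, 19, 11) → max 19  < 20 ✓
(8, 2, 19, 11, 9) → max 19  < 20 ✓
(2, 19, 11, 9, 8) → max 19  < 20 ✓
(19, 11, 9, 8, 16) → max 19  < 20 ✓
(11, 9, 8, 16, 0) → max 16  < 20 ✓
(9, 8, 16, 0, 19) → max 19  < 20 ✓
(8, 16, 0, 19, 15) → max 19  < 20 ✓
(16, 0, 19, 15, 5) → max 19  < 20 ✓
(0, 19, 15, 5, 2) → max 19  < 20 ✓
(19, 15, 5, 2, 1) → max 19  < 20 ✓
(15, 5, 2, 1, 20) → max 20
(5, 2, 1, 20, 13) → max 20
(2, 1, 20, 13, 7) → max 20
(1, 20, 13, 7, 9) → max 20
(20, 13, 7, 9, 2) → max 20
(13, 7, 9, 2, 5) → max 13  < 20 ✓
14 windows satisfy the condition.

14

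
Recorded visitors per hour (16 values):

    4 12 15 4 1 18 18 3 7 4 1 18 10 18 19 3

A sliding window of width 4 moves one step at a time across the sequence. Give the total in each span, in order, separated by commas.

35, 32, 38, 41, 40, 46, 32, 15, 30, 33, 47, 65, 50

Sliding a size-4 window across the 16 values:
[4, 12, 15, 4] → sum 35
[12, 15, 4, 1] → sum 32
[15, 4, 1, 18] → sum 38
[4, 1, 18, 18] → sum 41
[1, 18, 18, 3] → sum 40
[18, 18, 3, 7] → sum 46
[18, 3, 7, 4] → sum 32
[3, 7, 4, 1] → sum 15
[7, 4, 1, 18] → sum 30
[4, 1, 18, 10] → sum 33
[1, 18, 10, 18] → sum 47
[18, 10, 18, 19] → sum 65
[10, 18, 19, 3] → sum 50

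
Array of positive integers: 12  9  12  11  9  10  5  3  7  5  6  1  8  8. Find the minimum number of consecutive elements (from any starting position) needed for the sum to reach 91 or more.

13

Extend right; whenever the sum reaches 91, record the length and shrink from the left:
add 12: running sum 12 < 91
add 9: running sum 21 < 91
add 12: running sum 33 < 91
add 11: running sum 44 < 91
add 9: running sum 53 < 91
add 10: running sum 63 < 91
add 5: running sum 68 < 91
add 3: running sum 71 < 91
add 7: running sum 78 < 91
add 5: running sum 83 < 91
add 6: running sum 89 < 91
add 1: running sum 90 < 91
add 8: shortest ending here [12, 9, 12, 11, 9, 10, 5, 3, 7, 5, 6, 1, 8] sum 98, len 13
add 8: shortest ending here [9, 12, 11, 9, 10, 5, 3, 7, 5, 6, 1, 8, 8] sum 94, len 13
Shortest qualifying length: 13.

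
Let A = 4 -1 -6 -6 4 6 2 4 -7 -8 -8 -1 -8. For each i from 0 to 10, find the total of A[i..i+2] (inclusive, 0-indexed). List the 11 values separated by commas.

4 -1 -6 → sum -3
-1 -6 -6 → sum -13
-6 -6 4 → sum -8
-6 4 6 → sum 4
4 6 2 → sum 12
6 2 4 → sum 12
2 4 -7 → sum -1
4 -7 -8 → sum -11
-7 -8 -8 → sum -23
-8 -8 -1 → sum -17
-8 -1 -8 → sum -17

-3, -13, -8, 4, 12, 12, -1, -11, -23, -17, -17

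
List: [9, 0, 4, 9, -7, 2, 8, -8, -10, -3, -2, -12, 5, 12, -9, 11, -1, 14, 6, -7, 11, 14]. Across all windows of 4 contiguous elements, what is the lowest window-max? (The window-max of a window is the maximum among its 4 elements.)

Each size-4 window and its max:
(9, 0, 4, 9) → max 9
(0, 4, 9, -7) → max 9
(4, 9, -7, 2) → max 9
(9, -7, 2, 8) → max 9
(-7, 2, 8, -8) → max 8
(2, 8, -8, -10) → max 8
(8, -8, -10, -3) → max 8
(-8, -10, -3, -2) → max -2
(-10, -3, -2, -12) → max -2
(-3, -2, -12, 5) → max 5
(-2, -12, 5, 12) → max 12
(-12, 5, 12, -9) → max 12
(5, 12, -9, 11) → max 12
(12, -9, 11, -1) → max 12
(-9, 11, -1, 14) → max 14
(11, -1, 14, 6) → max 14
(-1, 14, 6, -7) → max 14
(14, 6, -7, 11) → max 14
(6, -7, 11, 14) → max 14
Lowest of these is -2.

-2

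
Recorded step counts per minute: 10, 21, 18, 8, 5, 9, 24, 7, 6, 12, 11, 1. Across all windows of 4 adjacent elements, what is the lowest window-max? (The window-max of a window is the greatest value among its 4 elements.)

12

Each size-4 window and its max:
10 21 18 8 → max 21
21 18 8 5 → max 21
18 8 5 9 → max 18
8 5 9 24 → max 24
5 9 24 7 → max 24
9 24 7 6 → max 24
24 7 6 12 → max 24
7 6 12 11 → max 12
6 12 11 1 → max 12
Lowest of these is 12.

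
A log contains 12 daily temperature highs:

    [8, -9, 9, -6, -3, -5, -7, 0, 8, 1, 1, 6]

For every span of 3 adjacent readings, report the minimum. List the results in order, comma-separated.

Sliding a size-3 window across the 12 values:
[8, -9, 9] → min -9
[-9, 9, -6] → min -9
[9, -6, -3] → min -6
[-6, -3, -5] → min -6
[-3, -5, -7] → min -7
[-5, -7, 0] → min -7
[-7, 0, 8] → min -7
[0, 8, 1] → min 0
[8, 1, 1] → min 1
[1, 1, 6] → min 1

-9, -9, -6, -6, -7, -7, -7, 0, 1, 1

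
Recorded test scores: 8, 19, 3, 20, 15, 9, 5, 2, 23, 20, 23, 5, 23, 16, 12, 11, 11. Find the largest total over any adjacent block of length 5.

94

Each size-5 window and its sum:
8 19 3 20 15 → sum 65
19 3 20 15 9 → sum 66
3 20 15 9 5 → sum 52
20 15 9 5 2 → sum 51
15 9 5 2 23 → sum 54
9 5 2 23 20 → sum 59
5 2 23 20 23 → sum 73
2 23 20 23 5 → sum 73
23 20 23 5 23 → sum 94
20 23 5 23 16 → sum 87
23 5 23 16 12 → sum 79
5 23 16 12 11 → sum 67
23 16 12 11 11 → sum 73
Largest of these is 94.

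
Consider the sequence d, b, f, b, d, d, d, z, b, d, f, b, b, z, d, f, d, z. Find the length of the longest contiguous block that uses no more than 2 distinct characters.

4

Extend right; when distinct count exceeds 2, shrink from the left:
[d] 1 distinct, len 1
[d, b] 2 distinct, len 2
[b, f] 2 distinct, len 2
[b, f, b] 2 distinct, len 3
[b, d] 2 distinct, len 2
[b, d, d] 2 distinct, len 3
[b, d, d, d] 2 distinct, len 4
[d, d, d, z] 2 distinct, len 4
[z, b] 2 distinct, len 2
[b, d] 2 distinct, len 2
[d, f] 2 distinct, len 2
[f, b] 2 distinct, len 2
[f, b, b] 2 distinct, len 3
[b, b, z] 2 distinct, len 3
[z, d] 2 distinct, len 2
[d, f] 2 distinct, len 2
[d, f, d] 2 distinct, len 3
[d, z] 2 distinct, len 2
Longest length with ≤2 distinct: 4.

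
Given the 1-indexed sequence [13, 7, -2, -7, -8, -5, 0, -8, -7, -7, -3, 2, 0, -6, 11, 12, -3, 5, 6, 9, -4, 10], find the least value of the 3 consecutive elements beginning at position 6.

Elements at indices 6..8: -5, 0, -8
min(-5, 0, -8) = -8

-8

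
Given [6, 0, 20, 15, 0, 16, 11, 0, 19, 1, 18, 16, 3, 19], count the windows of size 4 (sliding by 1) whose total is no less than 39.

[6, 0, 20, 15] → sum 41  ≥ 39 ✓
[0, 20, 15, 0] → sum 35
[20, 15, 0, 16] → sum 51  ≥ 39 ✓
[15, 0, 16, 11] → sum 42  ≥ 39 ✓
[0, 16, 11, 0] → sum 27
[16, 11, 0, 19] → sum 46  ≥ 39 ✓
[11, 0, 19, 1] → sum 31
[0, 19, 1, 18] → sum 38
[19, 1, 18, 16] → sum 54  ≥ 39 ✓
[1, 18, 16, 3] → sum 38
[18, 16, 3, 19] → sum 56  ≥ 39 ✓
6 windows satisfy the condition.

6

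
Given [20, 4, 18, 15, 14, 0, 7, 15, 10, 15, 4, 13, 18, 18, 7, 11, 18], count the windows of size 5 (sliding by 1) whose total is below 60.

20 4 18 15 14 → sum 71
4 18 15 14 0 → sum 51  < 60 ✓
18 15 14 0 7 → sum 54  < 60 ✓
15 14 0 7 15 → sum 51  < 60 ✓
14 0 7 15 10 → sum 46  < 60 ✓
0 7 15 10 15 → sum 47  < 60 ✓
7 15 10 15 4 → sum 51  < 60 ✓
15 10 15 4 13 → sum 57  < 60 ✓
10 15 4 13 18 → sum 60
15 4 13 18 18 → sum 68
4 13 18 18 7 → sum 60
13 18 18 7 11 → sum 67
18 18 7 11 18 → sum 72
7 windows satisfy the condition.

7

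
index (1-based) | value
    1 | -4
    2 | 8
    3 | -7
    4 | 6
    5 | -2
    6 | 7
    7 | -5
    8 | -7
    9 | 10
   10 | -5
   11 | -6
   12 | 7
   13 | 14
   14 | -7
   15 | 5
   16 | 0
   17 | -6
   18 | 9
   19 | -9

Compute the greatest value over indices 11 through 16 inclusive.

14

Elements at indices 11..16: -6, 7, 14, -7, 5, 0
max(-6, 7, 14, -7, 5, 0) = 14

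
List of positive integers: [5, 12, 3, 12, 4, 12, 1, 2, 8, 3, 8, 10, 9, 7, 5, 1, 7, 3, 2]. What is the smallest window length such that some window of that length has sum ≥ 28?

add 5: running sum 5 < 28
add 12: running sum 17 < 28
add 3: running sum 20 < 28
add 12: shortest ending here [5, 12, 3, 12] sum 32, len 4
add 4: shortest ending here [12, 3, 12, 4] sum 31, len 4
add 12: shortest ending here [12, 4, 12] sum 28, len 3
add 1: shortest ending here [12, 4, 12, 1] sum 29, len 4
add 2: shortest ending here [12, 4, 12, 1, 2] sum 31, len 5
add 8: shortest ending here [12, 4, 12, 1, 2, 8] sum 39, len 6
add 3: shortest ending here [4, 12, 1, 2, 8, 3] sum 30, len 6
add 8: shortest ending here [12, 1, 2, 8, 3, 8] sum 34, len 6
add 10: shortest ending here [8, 3, 8, 10] sum 29, len 4
add 9: shortest ending here [3, 8, 10, 9] sum 30, len 4
add 7: shortest ending here [8, 10, 9, 7] sum 34, len 4
add 5: shortest ending here [10, 9, 7, 5] sum 31, len 4
add 1: shortest ending here [10, 9, 7, 5, 1] sum 32, len 5
add 7: shortest ending here [9, 7, 5, 1, 7] sum 29, len 5
add 3: shortest ending here [9, 7, 5, 1, 7, 3] sum 32, len 6
add 2: shortest ending here [9, 7, 5, 1, 7, 3, 2] sum 34, len 7
Shortest qualifying length: 3.

3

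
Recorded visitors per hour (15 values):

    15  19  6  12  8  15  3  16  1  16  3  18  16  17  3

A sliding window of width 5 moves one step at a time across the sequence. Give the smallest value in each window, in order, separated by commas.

6, 6, 3, 3, 1, 1, 1, 1, 1, 3, 3

(15, 19, 6, 12, 8) → min 6
(19, 6, 12, 8, 15) → min 6
(6, 12, 8, 15, 3) → min 3
(12, 8, 15, 3, 16) → min 3
(8, 15, 3, 16, 1) → min 1
(15, 3, 16, 1, 16) → min 1
(3, 16, 1, 16, 3) → min 1
(16, 1, 16, 3, 18) → min 1
(1, 16, 3, 18, 16) → min 1
(16, 3, 18, 16, 17) → min 3
(3, 18, 16, 17, 3) → min 3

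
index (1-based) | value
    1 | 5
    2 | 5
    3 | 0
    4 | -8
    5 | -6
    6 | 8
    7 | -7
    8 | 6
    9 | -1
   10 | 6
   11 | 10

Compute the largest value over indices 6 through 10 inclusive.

Elements at indices 6..10: 8, -7, 6, -1, 6
max(8, -7, 6, -1, 6) = 8

8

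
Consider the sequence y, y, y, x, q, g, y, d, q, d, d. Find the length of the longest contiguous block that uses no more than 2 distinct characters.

4

add y: window [y] (1 distinct), len 1
add y: window [y, y] (1 distinct), len 2
add y: window [y, y, y] (1 distinct), len 3
add x: window [y, y, y, x] (2 distinct), len 4
add q: window [x, q] (2 distinct), len 2
add g: window [q, g] (2 distinct), len 2
add y: window [g, y] (2 distinct), len 2
add d: window [y, d] (2 distinct), len 2
add q: window [d, q] (2 distinct), len 2
add d: window [d, q, d] (2 distinct), len 3
add d: window [d, q, d, d] (2 distinct), len 4
Longest length with ≤2 distinct: 4.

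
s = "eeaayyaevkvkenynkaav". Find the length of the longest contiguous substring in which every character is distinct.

5

add e: [e] len 1
add e (repeat e, move left end past it): [e] len 1
add a: [e, a] len 2
add a (repeat a, move left end past it): [a] len 1
add y: [a, y] len 2
add y (repeat y, move left end past it): [y] len 1
add a: [y, a] len 2
add e: [y, a, e] len 3
add v: [y, a, e, v] len 4
add k: [y, a, e, v, k] len 5
add v (repeat v, move left end past it): [k, v] len 2
add k (repeat k, move left end past it): [v, k] len 2
add e: [v, k, e] len 3
add n: [v, k, e, n] len 4
add y: [v, k, e, n, y] len 5
add n (repeat n, move left end past it): [y, n] len 2
add k: [y, n, k] len 3
add a: [y, n, k, a] len 4
add a (repeat a, move left end past it): [a] len 1
add v: [a, v] len 2
Longest all-distinct length: 5.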